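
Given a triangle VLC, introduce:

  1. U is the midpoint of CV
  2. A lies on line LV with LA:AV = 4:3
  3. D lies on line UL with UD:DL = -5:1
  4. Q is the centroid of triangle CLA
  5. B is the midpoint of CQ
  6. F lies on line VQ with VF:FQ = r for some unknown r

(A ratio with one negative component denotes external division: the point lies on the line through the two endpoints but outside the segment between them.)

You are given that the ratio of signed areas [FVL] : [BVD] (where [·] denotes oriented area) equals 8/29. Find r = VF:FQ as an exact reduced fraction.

Set V = (0, 0), L = (1, 0), C = (0, 1); any affine frame gives the same invariant.
1. U is the midpoint of CV ⇒ U = (0, 1/2)
2. A lies on line LV with LA:AV = 4:3 ⇒ A = (3/7, 0)
3. D lies on line UL with UD:DL = -5:1 ⇒ D = (5/4, -1/8)
4. Q is the centroid of triangle CLA ⇒ Q = (10/21, 1/3)
5. B is the midpoint of CQ ⇒ B = (5/21, 2/3)
6. With VF:FQ = r, write λ = r/(r+1) so F = V + λ·(Q−V); F is affine-linear in λ
Every point depending on F is an affine combination of F and λ-independent points, so each such coordinate is linear in λ; the λ² term in each signed area is a multiple of (Q−V)×(Q−V) = 0, so 2·[FVL] and 2·[BVD] are each linear in λ. Evaluating at λ=0 and λ=1:
  2·[FVL] = 1/3·λ,   2·[BVD] = 145/168
So [FVL]:[BVD] = (1/3·λ) / (145/168). Setting this equal to 8/29:
  1/3·λ = 8/29·(145/168)  ⇒  λ = 5/7
Then r = λ/(1−λ) = (5/7)/(2/7) = 5/2. Check: with r = 5/2, F = (50/147, 5/21) and [FVL]:[BVD] = 8/29 as required.

r = 5/2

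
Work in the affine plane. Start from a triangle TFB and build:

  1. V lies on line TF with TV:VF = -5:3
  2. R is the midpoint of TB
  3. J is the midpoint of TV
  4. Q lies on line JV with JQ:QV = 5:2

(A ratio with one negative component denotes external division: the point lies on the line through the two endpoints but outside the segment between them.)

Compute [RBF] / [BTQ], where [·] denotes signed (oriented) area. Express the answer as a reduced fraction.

Set T = (0, 0), F = (1, 0), B = (0, 1); any affine frame gives the same invariant.
1. V lies on line TF with TV:VF = -5:3 ⇒ V = (5/2, 0)
2. R is the midpoint of TB ⇒ R = (0, 1/2)
3. J is the midpoint of TV ⇒ J = (5/4, 0)
4. Q lies on line JV with JQ:QV = 5:2 ⇒ Q = (15/7, 0)
2·[RBF] = -1/2, 2·[BTQ] = 15/7
[RBF]:[BTQ] = -1/2:15/7 = -7/30

[RBF]:[BTQ] = -7/30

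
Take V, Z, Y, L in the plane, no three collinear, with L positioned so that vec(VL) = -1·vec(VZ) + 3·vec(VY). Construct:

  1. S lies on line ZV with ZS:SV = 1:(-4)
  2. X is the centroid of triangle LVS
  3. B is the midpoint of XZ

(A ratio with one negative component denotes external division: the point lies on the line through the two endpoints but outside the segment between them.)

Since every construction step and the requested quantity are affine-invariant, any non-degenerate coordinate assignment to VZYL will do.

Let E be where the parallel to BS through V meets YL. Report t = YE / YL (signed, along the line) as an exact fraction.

Work in coordinates with V = (0, 0), Z = (1, 0), Y = (0, 1), L = (-1, 3).
1. S lies on line ZV with ZS:SV = 1:(-4) ⇒ S = (4/3, 0)
2. X is the centroid of triangle LVS ⇒ X = (1/9, 1)
3. B is the midpoint of XZ ⇒ B = (5/9, 1/2)
through V parallel to BS: direction (7/9, -1/2); meets YL at E = (14/19, -9/19)
E = Y + t·(L−Y) with t = -14/19

t = -14/19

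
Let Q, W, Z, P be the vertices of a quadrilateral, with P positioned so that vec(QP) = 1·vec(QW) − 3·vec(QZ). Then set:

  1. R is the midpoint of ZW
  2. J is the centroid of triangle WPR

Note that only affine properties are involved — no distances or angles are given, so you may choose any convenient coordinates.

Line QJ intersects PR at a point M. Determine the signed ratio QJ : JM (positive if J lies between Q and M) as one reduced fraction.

Assign Q = (0, 0), W = (1, 0), Z = (0, 1), P = (1, -3) — the answer is frame-independent, so this choice is without loss of generality.
1. R is the midpoint of ZW ⇒ R = (1/2, 1/2)
2. J is the centroid of triangle WPR ⇒ J = (5/6, -5/6)
line QJ meets PR at M = (2/3, -2/3)
J = Q + t·(M−Q) with t = 5/4, so QJ:JM = 5/4:-1/4

QJ:JM = -5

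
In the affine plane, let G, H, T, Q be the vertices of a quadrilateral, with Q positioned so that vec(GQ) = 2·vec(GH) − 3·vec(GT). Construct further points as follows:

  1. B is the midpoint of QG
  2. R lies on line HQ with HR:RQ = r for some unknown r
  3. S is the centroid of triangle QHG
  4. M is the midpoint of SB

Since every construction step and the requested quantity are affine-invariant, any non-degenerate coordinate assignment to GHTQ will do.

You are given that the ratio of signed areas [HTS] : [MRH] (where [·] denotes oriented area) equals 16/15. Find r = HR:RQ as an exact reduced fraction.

r = 3

Assign G = (0, 0), H = (1, 0), T = (0, 1), Q = (2, -3) — the answer is frame-independent, so this choice is without loss of generality.
1. B is the midpoint of QG ⇒ B = (1, -3/2)
2. With HR:RQ = r, write λ = r/(r+1) so R = H + λ·(Q−H); R is affine-linear in λ
3. S is the centroid of triangle QHG ⇒ S = (1, -1)
4. M is the midpoint of SB ⇒ M = (1, -5/4)
Every point depending on R is an affine combination of R and λ-independent points, so each such coordinate is linear in λ; the λ² term in each signed area is a multiple of (Q−H)×(Q−H) = 0, so 2·[HTS] and 2·[MRH] are each linear in λ. Evaluating at λ=0 and λ=1:
  2·[HTS] = 1,   2·[MRH] = 5/4·λ
So [HTS]:[MRH] = (1) / (5/4·λ). Setting this equal to 16/15:
  1 = 16/15·(5/4·λ)  ⇒  λ = 3/4
Then r = λ/(1−λ) = (3/4)/(1/4) = 3. Check: with r = 3, R = (7/4, -9/4) and [HTS]:[MRH] = 16/15 as required.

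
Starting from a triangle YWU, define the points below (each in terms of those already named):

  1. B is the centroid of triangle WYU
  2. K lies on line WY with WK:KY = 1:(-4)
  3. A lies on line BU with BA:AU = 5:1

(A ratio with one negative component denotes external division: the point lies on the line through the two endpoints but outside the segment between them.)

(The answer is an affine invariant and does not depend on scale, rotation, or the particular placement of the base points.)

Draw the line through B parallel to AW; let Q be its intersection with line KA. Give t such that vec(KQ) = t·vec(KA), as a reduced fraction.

t = 31/16

Assign Y = (0, 0), W = (1, 0), U = (0, 1) — the answer is frame-independent, so this choice is without loss of generality.
1. B is the centroid of triangle WYU ⇒ B = (1/3, 1/3)
2. K lies on line WY with WK:KY = 1:(-4) ⇒ K = (4/3, 0)
3. A lies on line BU with BA:AU = 5:1 ⇒ A = (1/18, 8/9)
through B parallel to AW: direction (17/18, -8/9); meets KA at Q = (-329/288, 31/18)
Q = K + t·(A−K) with t = 31/16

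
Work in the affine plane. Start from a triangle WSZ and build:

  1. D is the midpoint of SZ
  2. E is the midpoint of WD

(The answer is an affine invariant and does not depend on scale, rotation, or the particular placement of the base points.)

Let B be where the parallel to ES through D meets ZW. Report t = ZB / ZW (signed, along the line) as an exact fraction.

Set W = (0, 0), S = (1, 0), Z = (0, 1); any affine frame gives the same invariant.
1. D is the midpoint of SZ ⇒ D = (1/2, 1/2)
2. E is the midpoint of WD ⇒ E = (1/4, 1/4)
through D parallel to ES: direction (3/4, -1/4); meets ZW at B = (0, 2/3)
B = Z + t·(W−Z) with t = 1/3

t = 1/3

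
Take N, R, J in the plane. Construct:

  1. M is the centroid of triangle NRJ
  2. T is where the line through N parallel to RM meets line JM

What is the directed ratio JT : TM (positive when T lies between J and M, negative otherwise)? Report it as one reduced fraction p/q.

JT:TM = -2

Assign N = (0, 0), R = (1, 0), J = (0, 1) — the answer is frame-independent, so this choice is without loss of generality.
1. M is the centroid of triangle NRJ ⇒ M = (1/3, 1/3)
2. T is where the line through N parallel to RM meets line JM ⇒ T = (2/3, -1/3)
T = J + t·(M−J) with t = 2, so JT:TM = t:(1−t) = 2:-1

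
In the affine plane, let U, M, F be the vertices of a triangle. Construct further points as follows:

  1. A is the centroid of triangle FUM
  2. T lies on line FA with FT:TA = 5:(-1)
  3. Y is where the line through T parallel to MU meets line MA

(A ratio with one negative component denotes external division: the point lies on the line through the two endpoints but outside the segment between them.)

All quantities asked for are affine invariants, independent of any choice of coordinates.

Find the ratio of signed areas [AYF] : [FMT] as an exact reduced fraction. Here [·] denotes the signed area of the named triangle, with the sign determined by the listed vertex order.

[AYF]:[FMT] = -2/5

Work in coordinates with U = (0, 0), M = (1, 0), F = (0, 1).
1. A is the centroid of triangle FUM ⇒ A = (1/3, 1/3)
2. T lies on line FA with FT:TA = 5:(-1) ⇒ T = (5/12, 1/6)
3. Y is where the line through T parallel to MU meets line MA ⇒ Y = (2/3, 1/6)
2·[AYF] = 1/6, 2·[FMT] = -5/12
[AYF]:[FMT] = 1/6:-5/12 = -2/5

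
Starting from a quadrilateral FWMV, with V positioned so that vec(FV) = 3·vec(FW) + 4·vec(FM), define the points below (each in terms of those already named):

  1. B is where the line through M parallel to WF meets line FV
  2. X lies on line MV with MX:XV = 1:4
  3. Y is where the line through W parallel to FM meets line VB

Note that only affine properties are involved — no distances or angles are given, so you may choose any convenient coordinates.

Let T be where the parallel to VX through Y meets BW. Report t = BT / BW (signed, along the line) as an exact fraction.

t = -1/15

Choose coordinates F = (0, 0), W = (1, 0), M = (0, 1), V = (3, 4).
1. B is where the line through M parallel to WF meets line FV ⇒ B = (3/4, 1)
2. X lies on line MV with MX:XV = 1:4 ⇒ X = (3/5, 8/5)
3. Y is where the line through W parallel to FM meets line VB ⇒ Y = (1, 4/3)
through Y parallel to VX: direction (-12/5, -12/5); meets BW at T = (11/15, 16/15)
T = B + t·(W−B) with t = -1/15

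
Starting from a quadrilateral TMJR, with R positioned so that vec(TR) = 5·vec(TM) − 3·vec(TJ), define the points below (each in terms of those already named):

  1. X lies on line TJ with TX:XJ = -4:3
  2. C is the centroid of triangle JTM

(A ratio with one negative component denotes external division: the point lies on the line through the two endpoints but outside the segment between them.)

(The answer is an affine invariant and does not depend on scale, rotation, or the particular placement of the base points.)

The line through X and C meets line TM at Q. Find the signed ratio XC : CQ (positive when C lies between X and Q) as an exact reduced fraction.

Work in coordinates with T = (0, 0), M = (1, 0), J = (0, 1), R = (5, -3).
1. X lies on line TJ with TX:XJ = -4:3 ⇒ X = (0, 4)
2. C is the centroid of triangle JTM ⇒ C = (1/3, 1/3)
line XC meets TM at Q = (4/11, 0)
C = X + t·(Q−X) with t = 11/12, so XC:CQ = 11/12:1/12

XC:CQ = 11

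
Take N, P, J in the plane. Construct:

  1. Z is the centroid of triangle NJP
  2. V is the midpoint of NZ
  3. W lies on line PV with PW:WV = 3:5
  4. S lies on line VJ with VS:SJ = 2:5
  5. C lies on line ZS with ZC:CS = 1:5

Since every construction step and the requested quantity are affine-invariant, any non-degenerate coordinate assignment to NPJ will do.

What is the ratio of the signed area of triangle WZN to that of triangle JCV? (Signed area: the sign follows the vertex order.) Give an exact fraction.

Set N = (0, 0), P = (1, 0), J = (0, 1); any affine frame gives the same invariant.
1. Z is the centroid of triangle NJP ⇒ Z = (1/3, 1/3)
2. V is the midpoint of NZ ⇒ V = (1/6, 1/6)
3. W lies on line PV with PW:WV = 3:5 ⇒ W = (11/16, 1/16)
4. S lies on line VJ with VS:SJ = 2:5 ⇒ S = (5/42, 17/42)
5. C lies on line ZS with ZC:CS = 1:5 ⇒ C = (25/84, 29/84)
2·[WZN] = 5/24, 2·[JCV] = -5/36
[WZN]:[JCV] = 5/24:-5/36 = -3/2

[WZN]:[JCV] = -3/2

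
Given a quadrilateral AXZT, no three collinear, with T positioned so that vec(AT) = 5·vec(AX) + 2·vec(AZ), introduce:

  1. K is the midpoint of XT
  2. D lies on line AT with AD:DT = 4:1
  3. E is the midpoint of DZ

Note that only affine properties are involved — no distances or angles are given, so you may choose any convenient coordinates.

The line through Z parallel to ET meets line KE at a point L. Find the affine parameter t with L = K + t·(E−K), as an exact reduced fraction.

Set A = (0, 0), X = (1, 0), Z = (0, 1), T = (5, 2); any affine frame gives the same invariant.
1. K is the midpoint of XT ⇒ K = (3, 1)
2. D lies on line AT with AD:DT = 4:1 ⇒ D = (4, 8/5)
3. E is the midpoint of DZ ⇒ E = (2, 13/10)
through Z parallel to ET: direction (3, 7/10); meets KE at L = (27/16, 223/160)
L = K + t·(E−K) with t = 21/16

t = 21/16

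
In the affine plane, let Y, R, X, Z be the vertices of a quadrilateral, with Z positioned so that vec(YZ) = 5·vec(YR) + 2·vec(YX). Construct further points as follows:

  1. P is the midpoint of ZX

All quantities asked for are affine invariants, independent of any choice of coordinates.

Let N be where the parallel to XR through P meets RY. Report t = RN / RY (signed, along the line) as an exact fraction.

t = -3

Set Y = (0, 0), R = (1, 0), X = (0, 1), Z = (5, 2); any affine frame gives the same invariant.
1. P is the midpoint of ZX ⇒ P = (5/2, 3/2)
through P parallel to XR: direction (1, -1); meets RY at N = (4, 0)
N = R + t·(Y−R) with t = -3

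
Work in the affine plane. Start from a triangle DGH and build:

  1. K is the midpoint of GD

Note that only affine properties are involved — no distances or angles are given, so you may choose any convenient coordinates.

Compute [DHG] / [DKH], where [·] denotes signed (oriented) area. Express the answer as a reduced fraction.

[DHG]:[DKH] = -2

Assign D = (0, 0), G = (1, 0), H = (0, 1) — the answer is frame-independent, so this choice is without loss of generality.
1. K is the midpoint of GD ⇒ K = (1/2, 0)
2·[DHG] = -1, 2·[DKH] = 1/2
[DHG]:[DKH] = -1:1/2 = -2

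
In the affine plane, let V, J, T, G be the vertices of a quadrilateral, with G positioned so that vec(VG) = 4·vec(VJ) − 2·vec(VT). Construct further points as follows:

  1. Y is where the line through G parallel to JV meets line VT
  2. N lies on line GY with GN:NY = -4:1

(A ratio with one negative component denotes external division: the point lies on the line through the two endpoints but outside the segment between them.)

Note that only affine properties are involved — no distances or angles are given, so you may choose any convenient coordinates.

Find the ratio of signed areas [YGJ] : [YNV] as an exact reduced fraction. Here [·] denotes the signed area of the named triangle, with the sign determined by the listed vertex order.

[YGJ]:[YNV] = -3

Choose coordinates V = (0, 0), J = (1, 0), T = (0, 1), G = (4, -2).
1. Y is where the line through G parallel to JV meets line VT ⇒ Y = (0, -2)
2. N lies on line GY with GN:NY = -4:1 ⇒ N = (-4/3, -2)
2·[YGJ] = 8, 2·[YNV] = -8/3
[YGJ]:[YNV] = 8:-8/3 = -3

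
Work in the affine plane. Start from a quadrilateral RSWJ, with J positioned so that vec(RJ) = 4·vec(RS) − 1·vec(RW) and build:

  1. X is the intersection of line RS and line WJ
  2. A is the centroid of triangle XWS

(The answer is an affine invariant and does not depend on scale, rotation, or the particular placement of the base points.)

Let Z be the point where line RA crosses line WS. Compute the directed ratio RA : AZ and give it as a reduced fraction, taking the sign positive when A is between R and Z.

RA:AZ = -4

Choose coordinates R = (0, 0), S = (1, 0), W = (0, 1), J = (4, -1).
1. X is the intersection of line RS and line WJ ⇒ X = (2, 0)
2. A is the centroid of triangle XWS ⇒ A = (1, 1/3)
line RA meets WS at Z = (3/4, 1/4)
A = R + t·(Z−R) with t = 4/3, so RA:AZ = 4/3:-1/3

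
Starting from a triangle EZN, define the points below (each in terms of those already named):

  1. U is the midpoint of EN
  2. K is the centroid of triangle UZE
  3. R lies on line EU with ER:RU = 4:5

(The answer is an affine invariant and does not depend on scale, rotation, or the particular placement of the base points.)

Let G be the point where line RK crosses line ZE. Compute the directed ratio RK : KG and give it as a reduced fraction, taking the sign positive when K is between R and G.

RK:KG = 1/3

Work in coordinates with E = (0, 0), Z = (1, 0), N = (0, 1).
1. U is the midpoint of EN ⇒ U = (0, 1/2)
2. K is the centroid of triangle UZE ⇒ K = (1/3, 1/6)
3. R lies on line EU with ER:RU = 4:5 ⇒ R = (0, 2/9)
line RK meets ZE at G = (4/3, 0)
K = R + t·(G−R) with t = 1/4, so RK:KG = 1/4:3/4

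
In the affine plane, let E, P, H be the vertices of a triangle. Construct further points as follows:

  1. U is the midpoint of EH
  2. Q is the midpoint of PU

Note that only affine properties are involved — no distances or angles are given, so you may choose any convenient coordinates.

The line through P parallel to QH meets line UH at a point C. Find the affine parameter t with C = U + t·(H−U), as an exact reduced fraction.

t = 2

Work in coordinates with E = (0, 0), P = (1, 0), H = (0, 1).
1. U is the midpoint of EH ⇒ U = (0, 1/2)
2. Q is the midpoint of PU ⇒ Q = (1/2, 1/4)
through P parallel to QH: direction (-1/2, 3/4); meets UH at C = (0, 3/2)
C = U + t·(H−U) with t = 2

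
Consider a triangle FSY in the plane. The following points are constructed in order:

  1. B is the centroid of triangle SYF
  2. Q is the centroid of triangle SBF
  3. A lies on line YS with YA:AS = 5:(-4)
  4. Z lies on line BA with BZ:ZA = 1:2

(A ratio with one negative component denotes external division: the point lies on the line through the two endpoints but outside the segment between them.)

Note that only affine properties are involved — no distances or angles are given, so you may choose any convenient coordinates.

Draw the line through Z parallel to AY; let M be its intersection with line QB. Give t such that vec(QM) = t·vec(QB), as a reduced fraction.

Assign F = (0, 0), S = (1, 0), Y = (0, 1) — the answer is frame-independent, so this choice is without loss of generality.
1. B is the centroid of triangle SYF ⇒ B = (1/3, 1/3)
2. Q is the centroid of triangle SBF ⇒ Q = (4/9, 1/9)
3. A lies on line YS with YA:AS = 5:(-4) ⇒ A = (5, -4)
4. Z lies on line BA with BZ:ZA = 1:2 ⇒ Z = (17/9, -10/9)
through Z parallel to AY: direction (-5, 5); meets QB at M = (2/9, 5/9)
M = Q + t·(B−Q) with t = 2

t = 2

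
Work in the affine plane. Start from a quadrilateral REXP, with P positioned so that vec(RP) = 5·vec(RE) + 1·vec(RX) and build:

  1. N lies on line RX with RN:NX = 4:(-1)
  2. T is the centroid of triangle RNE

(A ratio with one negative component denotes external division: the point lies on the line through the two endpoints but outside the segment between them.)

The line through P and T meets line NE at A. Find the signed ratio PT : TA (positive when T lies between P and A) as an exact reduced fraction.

Choose coordinates R = (0, 0), E = (1, 0), X = (0, 1), P = (5, 1).
1. N lies on line RX with RN:NX = 4:(-1) ⇒ N = (0, 4/3)
2. T is the centroid of triangle RNE ⇒ T = (1/3, 4/9)
line PT meets NE at A = (39/61, 88/183)
T = P + t·(A−P) with t = 61/57, so PT:TA = 61/57:-4/57

PT:TA = -61/4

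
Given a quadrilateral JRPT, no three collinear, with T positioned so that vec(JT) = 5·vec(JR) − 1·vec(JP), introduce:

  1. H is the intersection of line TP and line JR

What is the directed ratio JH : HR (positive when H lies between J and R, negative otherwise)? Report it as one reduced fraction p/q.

Assign J = (0, 0), R = (1, 0), P = (0, 1), T = (5, -1) — the answer is frame-independent, so this choice is without loss of generality.
1. H is the intersection of line TP and line JR ⇒ H = (5/2, 0)
H = J + t·(R−J) with t = 5/2, so JH:HR = t:(1−t) = 5/2:-3/2

JH:HR = -5/3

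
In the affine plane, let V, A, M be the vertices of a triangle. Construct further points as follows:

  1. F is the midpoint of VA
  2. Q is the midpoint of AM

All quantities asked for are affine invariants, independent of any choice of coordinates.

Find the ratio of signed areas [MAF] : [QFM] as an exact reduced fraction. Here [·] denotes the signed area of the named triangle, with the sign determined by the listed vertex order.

[MAF]:[QFM] = 2

Work in coordinates with V = (0, 0), A = (1, 0), M = (0, 1).
1. F is the midpoint of VA ⇒ F = (1/2, 0)
2. Q is the midpoint of AM ⇒ Q = (1/2, 1/2)
2·[MAF] = -1/2, 2·[QFM] = -1/4
[MAF]:[QFM] = -1/2:-1/4 = 2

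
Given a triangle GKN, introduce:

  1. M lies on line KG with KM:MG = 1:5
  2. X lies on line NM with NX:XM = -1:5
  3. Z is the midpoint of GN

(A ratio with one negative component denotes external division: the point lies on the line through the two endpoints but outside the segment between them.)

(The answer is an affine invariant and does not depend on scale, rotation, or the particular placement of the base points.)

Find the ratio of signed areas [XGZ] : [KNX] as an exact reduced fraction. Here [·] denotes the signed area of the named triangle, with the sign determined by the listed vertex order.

[XGZ]:[KNX] = -5/2

Set G = (0, 0), K = (1, 0), N = (0, 1); any affine frame gives the same invariant.
1. M lies on line KG with KM:MG = 1:5 ⇒ M = (5/6, 0)
2. X lies on line NM with NX:XM = -1:5 ⇒ X = (-5/24, 5/4)
3. Z is the midpoint of GN ⇒ Z = (0, 1/2)
2·[XGZ] = 5/48, 2·[KNX] = -1/24
[XGZ]:[KNX] = 5/48:-1/24 = -5/2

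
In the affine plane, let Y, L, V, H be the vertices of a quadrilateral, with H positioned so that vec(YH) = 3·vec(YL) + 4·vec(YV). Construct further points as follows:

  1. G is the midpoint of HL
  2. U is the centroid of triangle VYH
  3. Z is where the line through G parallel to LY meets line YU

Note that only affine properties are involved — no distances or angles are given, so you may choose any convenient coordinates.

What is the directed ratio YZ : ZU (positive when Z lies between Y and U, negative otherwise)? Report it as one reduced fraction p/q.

Set Y = (0, 0), L = (1, 0), V = (0, 1), H = (3, 4); any affine frame gives the same invariant.
1. G is the midpoint of HL ⇒ G = (2, 2)
2. U is the centroid of triangle VYH ⇒ U = (1, 5/3)
3. Z is where the line through G parallel to LY meets line YU ⇒ Z = (6/5, 2)
Z = Y + t·(U−Y) with t = 6/5, so YZ:ZU = t:(1−t) = 6/5:-1/5

YZ:ZU = -6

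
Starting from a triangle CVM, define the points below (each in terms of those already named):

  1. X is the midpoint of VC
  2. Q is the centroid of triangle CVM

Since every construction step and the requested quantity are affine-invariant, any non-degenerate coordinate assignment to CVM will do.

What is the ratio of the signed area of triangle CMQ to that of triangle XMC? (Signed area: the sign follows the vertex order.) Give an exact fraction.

Assign C = (0, 0), V = (1, 0), M = (0, 1) — the answer is frame-independent, so this choice is without loss of generality.
1. X is the midpoint of VC ⇒ X = (1/2, 0)
2. Q is the centroid of triangle CVM ⇒ Q = (1/3, 1/3)
2·[CMQ] = -1/3, 2·[XMC] = 1/2
[CMQ]:[XMC] = -1/3:1/2 = -2/3

[CMQ]:[XMC] = -2/3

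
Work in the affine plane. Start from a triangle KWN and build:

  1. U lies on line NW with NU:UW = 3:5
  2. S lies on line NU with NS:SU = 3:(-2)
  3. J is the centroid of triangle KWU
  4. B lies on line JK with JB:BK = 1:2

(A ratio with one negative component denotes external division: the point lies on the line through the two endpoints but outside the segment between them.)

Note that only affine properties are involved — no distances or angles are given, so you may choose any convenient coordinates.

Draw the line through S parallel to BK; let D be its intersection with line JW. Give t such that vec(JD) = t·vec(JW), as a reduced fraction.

Work in coordinates with K = (0, 0), W = (1, 0), N = (0, 1).
1. U lies on line NW with NU:UW = 3:5 ⇒ U = (3/8, 5/8)
2. S lies on line NU with NS:SU = 3:(-2) ⇒ S = (9/8, -1/8)
3. J is the centroid of triangle KWU ⇒ J = (11/24, 5/24)
4. B lies on line JK with JB:BK = 1:2 ⇒ B = (11/36, 5/36)
through S parallel to BK: direction (-11/36, -5/36); meets JW at D = (73/60, -1/12)
D = J + t·(W−J) with t = 7/5

t = 7/5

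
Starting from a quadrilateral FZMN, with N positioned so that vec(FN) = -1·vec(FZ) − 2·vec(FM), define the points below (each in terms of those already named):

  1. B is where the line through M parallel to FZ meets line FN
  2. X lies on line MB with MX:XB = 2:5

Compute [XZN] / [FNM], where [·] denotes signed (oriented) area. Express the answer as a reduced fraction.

Choose coordinates F = (0, 0), Z = (1, 0), M = (0, 1), N = (-1, -2).
1. B is where the line through M parallel to FZ meets line FN ⇒ B = (1/2, 1)
2. X lies on line MB with MX:XB = 2:5 ⇒ X = (1/7, 1)
2·[XZN] = -26/7, 2·[FNM] = -1
[XZN]:[FNM] = -26/7:-1 = 26/7

[XZN]:[FNM] = 26/7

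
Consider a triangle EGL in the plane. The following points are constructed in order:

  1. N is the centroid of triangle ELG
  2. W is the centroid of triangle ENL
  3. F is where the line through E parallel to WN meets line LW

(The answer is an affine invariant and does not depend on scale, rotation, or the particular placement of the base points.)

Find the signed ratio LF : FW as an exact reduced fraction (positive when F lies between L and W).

LF:FW = -2

Assign E = (0, 0), G = (1, 0), L = (0, 1) — the answer is frame-independent, so this choice is without loss of generality.
1. N is the centroid of triangle ELG ⇒ N = (1/3, 1/3)
2. W is the centroid of triangle ENL ⇒ W = (1/9, 4/9)
3. F is where the line through E parallel to WN meets line LW ⇒ F = (2/9, -1/9)
F = L + t·(W−L) with t = 2, so LF:FW = t:(1−t) = 2:-1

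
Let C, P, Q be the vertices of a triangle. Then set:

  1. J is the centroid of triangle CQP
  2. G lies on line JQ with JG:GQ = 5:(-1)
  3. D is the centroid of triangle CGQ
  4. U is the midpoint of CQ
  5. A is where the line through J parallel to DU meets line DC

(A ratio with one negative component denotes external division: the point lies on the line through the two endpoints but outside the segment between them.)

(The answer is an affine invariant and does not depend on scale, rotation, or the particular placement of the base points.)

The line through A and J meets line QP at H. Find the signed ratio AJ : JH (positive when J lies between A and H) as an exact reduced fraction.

AJ:JH = -21/2

Choose coordinates C = (0, 0), P = (1, 0), Q = (0, 1).
1. J is the centroid of triangle CQP ⇒ J = (1/3, 1/3)
2. G lies on line JQ with JG:GQ = 5:(-1) ⇒ G = (-1/12, 7/6)
3. D is the centroid of triangle CGQ ⇒ D = (-1/36, 13/18)
4. U is the midpoint of CQ ⇒ U = (0, 1/2)
5. A is where the line through J parallel to DU meets line DC ⇒ A = (-1/6, 13/3)
line AJ meets QP at H = (2/7, 5/7)
J = A + t·(H−A) with t = 21/19, so AJ:JH = 21/19:-2/19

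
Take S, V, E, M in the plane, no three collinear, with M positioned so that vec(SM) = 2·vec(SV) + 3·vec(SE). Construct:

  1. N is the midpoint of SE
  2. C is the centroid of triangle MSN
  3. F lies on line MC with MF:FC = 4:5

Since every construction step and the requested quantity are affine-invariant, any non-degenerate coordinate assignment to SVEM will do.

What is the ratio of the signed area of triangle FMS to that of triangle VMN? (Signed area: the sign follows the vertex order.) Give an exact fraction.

Assign S = (0, 0), V = (1, 0), E = (0, 1), M = (2, 3) — the answer is frame-independent, so this choice is without loss of generality.
1. N is the midpoint of SE ⇒ N = (0, 1/2)
2. C is the centroid of triangle MSN ⇒ C = (2/3, 7/6)
3. F lies on line MC with MF:FC = 4:5 ⇒ F = (38/27, 59/27)
2·[FMS] = -4/27, 2·[VMN] = 7/2
[FMS]:[VMN] = -4/27:7/2 = -8/189

[FMS]:[VMN] = -8/189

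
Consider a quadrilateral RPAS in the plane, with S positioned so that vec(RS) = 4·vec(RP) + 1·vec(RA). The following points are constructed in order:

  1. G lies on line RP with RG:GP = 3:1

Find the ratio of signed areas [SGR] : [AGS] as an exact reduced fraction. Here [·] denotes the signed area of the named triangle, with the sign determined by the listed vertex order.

[SGR]:[AGS] = -3/16

Set R = (0, 0), P = (1, 0), A = (0, 1), S = (4, 1); any affine frame gives the same invariant.
1. G lies on line RP with RG:GP = 3:1 ⇒ G = (3/4, 0)
2·[SGR] = -3/4, 2·[AGS] = 4
[SGR]:[AGS] = -3/4:4 = -3/16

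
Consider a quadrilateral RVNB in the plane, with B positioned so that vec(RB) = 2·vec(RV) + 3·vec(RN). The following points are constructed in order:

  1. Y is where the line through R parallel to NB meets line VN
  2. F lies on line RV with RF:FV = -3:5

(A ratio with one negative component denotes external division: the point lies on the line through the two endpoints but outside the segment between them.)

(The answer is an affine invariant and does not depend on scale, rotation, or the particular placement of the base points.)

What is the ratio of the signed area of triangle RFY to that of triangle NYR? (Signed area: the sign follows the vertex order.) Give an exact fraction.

[RFY]:[NYR] = 3/2

Choose coordinates R = (0, 0), V = (1, 0), N = (0, 1), B = (2, 3).
1. Y is where the line through R parallel to NB meets line VN ⇒ Y = (1/2, 1/2)
2. F lies on line RV with RF:FV = -3:5 ⇒ F = (-3/2, 0)
2·[RFY] = -3/4, 2·[NYR] = -1/2
[RFY]:[NYR] = -3/4:-1/2 = 3/2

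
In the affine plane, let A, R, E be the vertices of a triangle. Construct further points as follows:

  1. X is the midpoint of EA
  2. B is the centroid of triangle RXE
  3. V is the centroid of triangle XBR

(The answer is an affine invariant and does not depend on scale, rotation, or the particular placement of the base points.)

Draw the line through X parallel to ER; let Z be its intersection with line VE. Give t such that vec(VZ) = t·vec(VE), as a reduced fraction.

Assign A = (0, 0), R = (1, 0), E = (0, 1) — the answer is frame-independent, so this choice is without loss of generality.
1. X is the midpoint of EA ⇒ X = (0, 1/2)
2. B is the centroid of triangle RXE ⇒ B = (1/3, 1/2)
3. V is the centroid of triangle XBR ⇒ V = (4/9, 1/3)
through X parallel to ER: direction (1, -1); meets VE at Z = (1, -1/2)
Z = V + t·(E−V) with t = -5/4

t = -5/4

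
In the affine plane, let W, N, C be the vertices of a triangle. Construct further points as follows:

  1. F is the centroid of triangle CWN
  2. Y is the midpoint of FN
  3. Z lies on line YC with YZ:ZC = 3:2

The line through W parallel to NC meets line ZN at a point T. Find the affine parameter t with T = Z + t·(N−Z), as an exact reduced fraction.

Work in coordinates with W = (0, 0), N = (1, 0), C = (0, 1).
1. F is the centroid of triangle CWN ⇒ F = (1/3, 1/3)
2. Y is the midpoint of FN ⇒ Y = (2/3, 1/6)
3. Z lies on line YC with YZ:ZC = 3:2 ⇒ Z = (4/15, 2/3)
through W parallel to NC: direction (-1, 1); meets ZN at T = (-10, 10)
T = Z + t·(N−Z) with t = -14

t = -14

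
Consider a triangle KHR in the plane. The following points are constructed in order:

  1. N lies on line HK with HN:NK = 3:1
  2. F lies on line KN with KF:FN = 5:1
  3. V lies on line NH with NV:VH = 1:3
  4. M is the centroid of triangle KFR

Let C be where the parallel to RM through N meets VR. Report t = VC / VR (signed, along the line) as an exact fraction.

Assign K = (0, 0), H = (1, 0), R = (0, 1) — the answer is frame-independent, so this choice is without loss of generality.
1. N lies on line HK with HN:NK = 3:1 ⇒ N = (1/4, 0)
2. F lies on line KN with KF:FN = 5:1 ⇒ F = (5/24, 0)
3. V lies on line NH with NV:VH = 1:3 ⇒ V = (7/16, 0)
4. M is the centroid of triangle KFR ⇒ M = (5/72, 1/3)
through N parallel to RM: direction (5/72, -2/3); meets VR at C = (49/256, 9/16)
C = V + t·(R−V) with t = 9/16

t = 9/16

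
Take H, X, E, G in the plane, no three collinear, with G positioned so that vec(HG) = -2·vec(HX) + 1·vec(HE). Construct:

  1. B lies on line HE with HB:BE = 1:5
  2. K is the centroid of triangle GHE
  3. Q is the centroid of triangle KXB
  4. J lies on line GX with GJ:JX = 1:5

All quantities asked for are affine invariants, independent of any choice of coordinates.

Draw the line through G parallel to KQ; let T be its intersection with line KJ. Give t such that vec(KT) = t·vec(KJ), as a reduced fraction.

Set H = (0, 0), X = (1, 0), E = (0, 1), G = (-2, 1); any affine frame gives the same invariant.
1. B lies on line HE with HB:BE = 1:5 ⇒ B = (0, 1/6)
2. K is the centroid of triangle GHE ⇒ K = (-2/3, 2/3)
3. Q is the centroid of triangle KXB ⇒ Q = (1/9, 5/18)
4. J lies on line GX with GJ:JX = 1:5 ⇒ J = (-3/2, 5/6)
through G parallel to KQ: direction (7/9, -7/18); meets KJ at T = (-16/9, 8/9)
T = K + t·(J−K) with t = 4/3

t = 4/3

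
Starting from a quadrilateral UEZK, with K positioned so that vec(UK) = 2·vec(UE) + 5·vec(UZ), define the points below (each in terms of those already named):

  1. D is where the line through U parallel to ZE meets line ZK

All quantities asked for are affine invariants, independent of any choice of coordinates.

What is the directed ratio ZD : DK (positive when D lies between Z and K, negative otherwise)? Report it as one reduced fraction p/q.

Choose coordinates U = (0, 0), E = (1, 0), Z = (0, 1), K = (2, 5).
1. D is where the line through U parallel to ZE meets line ZK ⇒ D = (-1/3, 1/3)
D = Z + t·(K−Z) with t = -1/6, so ZD:DK = t:(1−t) = -1/6:7/6

ZD:DK = -1/7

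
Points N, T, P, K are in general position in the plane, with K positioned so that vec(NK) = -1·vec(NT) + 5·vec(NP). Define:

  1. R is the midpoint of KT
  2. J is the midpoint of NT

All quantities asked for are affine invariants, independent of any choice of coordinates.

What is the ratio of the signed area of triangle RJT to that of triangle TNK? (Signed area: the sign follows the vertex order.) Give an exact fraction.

[RJT]:[TNK] = -1/4

Work in coordinates with N = (0, 0), T = (1, 0), P = (0, 1), K = (-1, 5).
1. R is the midpoint of KT ⇒ R = (0, 5/2)
2. J is the midpoint of NT ⇒ J = (1/2, 0)
2·[RJT] = 5/4, 2·[TNK] = -5
[RJT]:[TNK] = 5/4:-5 = -1/4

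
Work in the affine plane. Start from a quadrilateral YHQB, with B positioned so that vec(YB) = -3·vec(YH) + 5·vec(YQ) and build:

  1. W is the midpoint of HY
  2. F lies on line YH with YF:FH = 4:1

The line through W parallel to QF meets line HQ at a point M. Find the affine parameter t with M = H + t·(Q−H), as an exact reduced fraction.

Assign Y = (0, 0), H = (1, 0), Q = (0, 1), B = (-3, 5) — the answer is frame-independent, so this choice is without loss of generality.
1. W is the midpoint of HY ⇒ W = (1/2, 0)
2. F lies on line YH with YF:FH = 4:1 ⇒ F = (4/5, 0)
through W parallel to QF: direction (4/5, -1); meets HQ at M = (-3/2, 5/2)
M = H + t·(Q−H) with t = 5/2

t = 5/2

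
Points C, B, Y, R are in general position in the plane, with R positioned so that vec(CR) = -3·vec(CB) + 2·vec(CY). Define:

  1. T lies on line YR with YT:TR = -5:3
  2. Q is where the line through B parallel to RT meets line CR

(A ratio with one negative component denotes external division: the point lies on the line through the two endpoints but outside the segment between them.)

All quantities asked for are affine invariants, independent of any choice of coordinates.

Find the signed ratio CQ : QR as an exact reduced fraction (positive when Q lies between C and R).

CQ:QR = 1/2

Work in coordinates with C = (0, 0), B = (1, 0), Y = (0, 1), R = (-3, 2).
1. T lies on line YR with YT:TR = -5:3 ⇒ T = (-15/2, 7/2)
2. Q is where the line through B parallel to RT meets line CR ⇒ Q = (-1, 2/3)
Q = C + t·(R−C) with t = 1/3, so CQ:QR = t:(1−t) = 1/3:2/3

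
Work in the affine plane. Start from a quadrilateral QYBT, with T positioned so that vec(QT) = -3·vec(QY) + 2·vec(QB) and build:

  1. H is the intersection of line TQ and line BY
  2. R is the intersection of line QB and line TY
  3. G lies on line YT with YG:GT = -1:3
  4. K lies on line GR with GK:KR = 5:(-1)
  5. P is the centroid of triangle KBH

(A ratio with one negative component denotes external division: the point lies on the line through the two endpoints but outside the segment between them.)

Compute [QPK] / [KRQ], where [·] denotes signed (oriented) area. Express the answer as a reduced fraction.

[QPK]:[KRQ] = -5/3

Choose coordinates Q = (0, 0), Y = (1, 0), B = (0, 1), T = (-3, 2).
1. H is the intersection of line TQ and line BY ⇒ H = (3, -2)
2. R is the intersection of line QB and line TY ⇒ R = (0, 1/2)
3. G lies on line YT with YG:GT = -1:3 ⇒ G = (3, -1)
4. K lies on line GR with GK:KR = 5:(-1) ⇒ K = (-3/4, 7/8)
5. P is the centroid of triangle KBH ⇒ P = (3/4, -1/24)
2·[QPK] = 5/8, 2·[KRQ] = -3/8
[QPK]:[KRQ] = 5/8:-3/8 = -5/3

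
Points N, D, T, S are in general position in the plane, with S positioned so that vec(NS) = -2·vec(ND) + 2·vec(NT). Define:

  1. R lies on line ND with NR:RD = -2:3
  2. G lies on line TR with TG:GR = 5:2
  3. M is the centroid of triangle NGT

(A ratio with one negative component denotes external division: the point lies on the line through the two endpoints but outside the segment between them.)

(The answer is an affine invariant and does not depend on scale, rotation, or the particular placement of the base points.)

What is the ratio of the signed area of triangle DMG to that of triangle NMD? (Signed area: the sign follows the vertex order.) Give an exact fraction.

[DMG]:[NMD] = -13/9

Set N = (0, 0), D = (1, 0), T = (0, 1), S = (-2, 2); any affine frame gives the same invariant.
1. R lies on line ND with NR:RD = -2:3 ⇒ R = (-2, 0)
2. G lies on line TR with TG:GR = 5:2 ⇒ G = (-10/7, 2/7)
3. M is the centroid of triangle NGT ⇒ M = (-10/21, 3/7)
2·[DMG] = 13/21, 2·[NMD] = -3/7
[DMG]:[NMD] = 13/21:-3/7 = -13/9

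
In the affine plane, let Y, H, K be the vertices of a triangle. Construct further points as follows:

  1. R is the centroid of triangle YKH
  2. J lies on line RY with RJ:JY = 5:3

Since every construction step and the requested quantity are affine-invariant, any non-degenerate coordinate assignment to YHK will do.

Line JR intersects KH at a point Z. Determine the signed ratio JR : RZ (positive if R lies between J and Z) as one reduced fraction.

Choose coordinates Y = (0, 0), H = (1, 0), K = (0, 1).
1. R is the centroid of triangle YKH ⇒ R = (1/3, 1/3)
2. J lies on line RY with RJ:JY = 5:3 ⇒ J = (1/8, 1/8)
line JR meets KH at Z = (1/2, 1/2)
R = J + t·(Z−J) with t = 5/9, so JR:RZ = 5/9:4/9

JR:RZ = 5/4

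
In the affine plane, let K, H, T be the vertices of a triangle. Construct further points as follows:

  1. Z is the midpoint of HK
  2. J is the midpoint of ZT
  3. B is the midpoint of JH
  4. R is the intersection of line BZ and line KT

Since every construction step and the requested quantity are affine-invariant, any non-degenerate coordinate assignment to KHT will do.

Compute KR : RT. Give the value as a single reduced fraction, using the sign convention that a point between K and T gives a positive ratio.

Assign K = (0, 0), H = (1, 0), T = (0, 1) — the answer is frame-independent, so this choice is without loss of generality.
1. Z is the midpoint of HK ⇒ Z = (1/2, 0)
2. J is the midpoint of ZT ⇒ J = (1/4, 1/2)
3. B is the midpoint of JH ⇒ B = (5/8, 1/4)
4. R is the intersection of line BZ and line KT ⇒ R = (0, -1)
R = K + t·(T−K) with t = -1, so KR:RT = t:(1−t) = -1:2

KR:RT = -1/2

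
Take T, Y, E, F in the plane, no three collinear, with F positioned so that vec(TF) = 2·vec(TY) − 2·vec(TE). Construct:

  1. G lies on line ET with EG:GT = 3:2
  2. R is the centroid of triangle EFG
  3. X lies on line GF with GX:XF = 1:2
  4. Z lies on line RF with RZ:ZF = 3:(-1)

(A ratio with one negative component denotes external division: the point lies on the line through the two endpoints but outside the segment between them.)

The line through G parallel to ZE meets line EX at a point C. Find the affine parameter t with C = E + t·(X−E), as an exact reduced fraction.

t = 24/17

Assign T = (0, 0), Y = (1, 0), E = (0, 1), F = (2, -2) — the answer is frame-independent, so this choice is without loss of generality.
1. G lies on line ET with EG:GT = 3:2 ⇒ G = (0, 2/5)
2. R is the centroid of triangle EFG ⇒ R = (2/3, -1/5)
3. X lies on line GF with GX:XF = 1:2 ⇒ X = (2/3, -2/5)
4. Z lies on line RF with RZ:ZF = 3:(-1) ⇒ Z = (8/3, -29/10)
through G parallel to ZE: direction (-8/3, 39/10); meets EX at C = (16/17, -83/85)
C = E + t·(X−E) with t = 24/17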